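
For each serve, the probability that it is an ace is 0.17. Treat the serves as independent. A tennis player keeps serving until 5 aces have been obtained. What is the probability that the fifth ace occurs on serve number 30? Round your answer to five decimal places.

Y = trial on which the fifth success occurs; negative binomial, r=5, p=0.17.
P(Y=30) = C(29,4) · p^5 · (1−p)^25
= 23751 · 0.00014199 · 0.0094831 = 0.0319800

0.03198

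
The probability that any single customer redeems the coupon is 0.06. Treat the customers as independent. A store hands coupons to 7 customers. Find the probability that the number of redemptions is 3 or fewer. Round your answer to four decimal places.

0.9996

X ~ Binomial(7, 0.06); P(X ≤ 3) = Σ C(7,k) p^k (1−p)^(7−k) over k:
  k=0: C(7,0)·0.06^0·0.94^7 = 0.648478
  k=1: C(7,1)·0.06^1·0.94^6 = 0.289745
  k=2: C(7,2)·0.06^2·0.94^5 = 0.055483
  k=3: C(7,3)·0.06^3·0.94^4 = 0.005902
Total = 0.999609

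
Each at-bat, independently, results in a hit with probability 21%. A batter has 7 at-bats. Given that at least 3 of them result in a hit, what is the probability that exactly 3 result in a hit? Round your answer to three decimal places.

0.762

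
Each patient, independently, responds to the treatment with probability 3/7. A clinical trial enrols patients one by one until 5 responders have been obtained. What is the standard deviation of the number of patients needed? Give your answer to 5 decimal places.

3.94405

Y = total patients until the fifth success; negative binomial with r=5, p=0.428571.
SD(Y) = √[r(1−p)/p²] = √(15.5555556) = 3.9440532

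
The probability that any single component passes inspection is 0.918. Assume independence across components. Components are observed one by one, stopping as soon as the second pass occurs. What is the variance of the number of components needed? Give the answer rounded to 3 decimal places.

Y = total components until the second success; negative binomial with r=2, p=0.918.
Var(Y) = r(1−p)/p² = 2·0.082 / 0.918² = 0.19461

0.195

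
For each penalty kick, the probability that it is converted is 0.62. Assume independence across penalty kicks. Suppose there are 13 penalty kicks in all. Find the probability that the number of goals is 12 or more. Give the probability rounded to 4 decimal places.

0.0179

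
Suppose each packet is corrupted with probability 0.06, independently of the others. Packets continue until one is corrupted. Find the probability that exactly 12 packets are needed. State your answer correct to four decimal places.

0.0304

Geometric (trials to first success), p = 0.06.
P(Y = 12) = (1−p)^11 · p = 0.5063 · 0.06 = 0.030378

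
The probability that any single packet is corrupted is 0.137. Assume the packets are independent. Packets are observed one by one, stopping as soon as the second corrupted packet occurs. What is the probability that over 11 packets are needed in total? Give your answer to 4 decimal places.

0.5431

Needing more than 11 packets ⇔ fewer than 2 successes in the first 11. With X ~ Binomial(11, 0.137), P(Y > 11) = P(X ≤ 1).
  k=0: C(11,0)·0.137^0·0.863^11 = 0.197751
  k=1: C(11,1)·0.137^1·0.863^10 = 0.345320
P(X ≤ 1) = 0.543071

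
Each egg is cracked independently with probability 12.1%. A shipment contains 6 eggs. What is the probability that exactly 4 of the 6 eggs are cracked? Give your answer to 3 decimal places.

0.002

X ~ Binomial(n=6, p=0.121).
P(X=4) = C(6,4) · p^4 · (1−p)^2
= 15 · 0.00021436 · 0.77264 = 0.00248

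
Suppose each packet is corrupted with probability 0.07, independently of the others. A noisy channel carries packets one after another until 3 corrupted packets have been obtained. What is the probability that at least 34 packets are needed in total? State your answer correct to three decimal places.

Needing more than 33 packets ⇔ fewer than 3 successes in the first 33. With X ~ Binomial(33, 0.07), P(Y > 33) = P(X ≤ 2).
  k=0: C(33,0)·0.07^0·0.93^33 = 0.09119
  k=1: C(33,1)·0.07^1·0.93^32 = 0.22650
  k=2: C(33,2)·0.07^2·0.93^31 = 0.27277
P(X ≤ 2) = 0.59046

0.590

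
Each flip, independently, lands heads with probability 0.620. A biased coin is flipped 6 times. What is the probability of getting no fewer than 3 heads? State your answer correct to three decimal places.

0.847

X ~ Binomial(6, 0.62); P(X ≥ 3) = Σ C(6,k) p^k (1−p)^(6−k) over k:
  k=3: C(6,3)·0.62^3·0.38^3 = 0.26155
  k=4: C(6,4)·0.62^4·0.38^2 = 0.32006
  k=5: C(6,5)·0.62^5·0.38^1 = 0.20888
  k=6: C(6,6)·0.62^6·0.38^0 = 0.05680
Total = 0.84728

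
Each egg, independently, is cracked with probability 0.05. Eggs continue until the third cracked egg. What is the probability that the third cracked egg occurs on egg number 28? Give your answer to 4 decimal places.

0.0122

Y = trial on which the third success occurs; negative binomial, r=3, p=0.05.
P(Y=28) = C(27,2) · p^3 · (1−p)^25
= 351 · 0.000125 · 0.27739 = 0.012170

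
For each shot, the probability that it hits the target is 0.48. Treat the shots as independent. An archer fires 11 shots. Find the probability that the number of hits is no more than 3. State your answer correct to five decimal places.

0.14116

X ~ Binomial(11, 0.48); P(X ≤ 3) = Σ C(11,k) p^k (1−p)^(11−k) over k:
  k=0: C(11,0)·0.48^0·0.52^11 = 0.0007517
  k=1: C(11,1)·0.48^1·0.52^10 = 0.0076325
  k=2: C(11,2)·0.48^2·0.52^9 = 0.0352270
  k=3: C(11,3)·0.48^3·0.52^8 = 0.0975516
Total = 0.1411628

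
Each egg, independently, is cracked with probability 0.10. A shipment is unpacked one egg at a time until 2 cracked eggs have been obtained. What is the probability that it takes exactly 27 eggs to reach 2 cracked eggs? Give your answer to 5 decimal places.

Y = trial on which the second success occurs; negative binomial, r=2, p=0.10.
P(Y=27) = C(26,1) · p^2 · (1−p)^25
= 26 · 0.01 · 0.07179 = 0.0186653

0.01867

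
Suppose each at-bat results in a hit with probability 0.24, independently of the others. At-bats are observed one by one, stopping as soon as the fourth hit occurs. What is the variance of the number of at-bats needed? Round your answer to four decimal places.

Y = total at-bats until the fourth success; negative binomial with r=4, p=0.24.
Var(Y) = r(1−p)/p² = 4·0.76 / 0.24² = 52.777778

52.7778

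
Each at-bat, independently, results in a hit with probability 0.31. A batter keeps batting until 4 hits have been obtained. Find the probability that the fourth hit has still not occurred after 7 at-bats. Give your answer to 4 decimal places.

0.8606

Needing more than 7 at-bats ⇔ fewer than 4 successes in the first 7. With X ~ Binomial(7, 0.31), P(Y > 7) = P(X ≤ 3).
  k=0: C(7,0)·0.31^0·0.69^7 = 0.074464
  k=1: C(7,1)·0.31^1·0.69^6 = 0.234182
  k=2: C(7,2)·0.31^2·0.69^5 = 0.315637
  k=3: C(7,3)·0.31^3·0.69^4 = 0.236347
P(X ≤ 3) = 0.860630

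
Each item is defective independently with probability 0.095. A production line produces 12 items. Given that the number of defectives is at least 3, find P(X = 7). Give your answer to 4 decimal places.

0.0003

X ~ Binomial(12, 0.095). Want P(X=7 | X≥3) = P(X=7) / P(X≥3).
P(X=7) = C(12,7)·0.095^7·0.905^5 = 0.000034
P(X≥3) = 1 − 0.301844 − 0.380224 − 0.219521 = 0.098411
Ratio = 0.000034 / 0.098411 = 0.000341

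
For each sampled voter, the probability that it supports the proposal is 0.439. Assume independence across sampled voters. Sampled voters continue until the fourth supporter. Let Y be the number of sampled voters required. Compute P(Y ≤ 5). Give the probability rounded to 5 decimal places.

Finishing within 5 sampled voters ⇔ at least 4 successes in the first 5. With X ~ Binomial(5, 0.439), P(Y ≤ 5) = 1 − P(X ≤ 3).
  k=0: C(5,0)·0.439^0·0.561^5 = 0.0555667
  k=1: C(5,1)·0.439^1·0.561^4 = 0.2174132
  k=2: C(5,2)·0.439^2·0.561^3 = 0.3402653
  k=3: C(5,3)·0.439^3·0.561^2 = 0.2662682
1 − 0.8795134 = 0.1204866

0.12049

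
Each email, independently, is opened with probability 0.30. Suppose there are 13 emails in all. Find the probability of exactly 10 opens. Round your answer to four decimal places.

0.0006

X ~ Binomial(n=13, p=0.30).
P(X=10) = C(13,10) · p^10 · (1−p)^3
= 286 · 5.9049e-06 · 0.343 = 0.000579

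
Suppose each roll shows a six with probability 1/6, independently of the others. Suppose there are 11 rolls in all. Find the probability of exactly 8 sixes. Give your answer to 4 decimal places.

X ~ Binomial(n=11, p=0.166667).
P(X=8) = C(11,8) · p^8 · (1−p)^3
= 165 · 5.9537e-07 · 0.5787 = 0.000057

0.0001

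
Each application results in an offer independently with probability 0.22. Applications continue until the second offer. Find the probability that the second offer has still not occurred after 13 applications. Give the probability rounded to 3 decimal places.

0.185

Needing more than 13 applications ⇔ fewer than 2 successes in the first 13. With X ~ Binomial(13, 0.22), P(Y > 13) = P(X ≤ 1).
  k=0: C(13,0)·0.22^0·0.78^13 = 0.03956
  k=1: C(13,1)·0.22^1·0.78^12 = 0.14504
P(X ≤ 1) = 0.18460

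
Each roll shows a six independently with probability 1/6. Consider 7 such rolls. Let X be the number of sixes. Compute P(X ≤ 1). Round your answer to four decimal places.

0.6698

X ~ Binomial(7, 0.166667); P(X ≤ 1) = Σ C(7,k) p^k (1−p)^(7−k) over k:
  k=0: C(7,0)·0.166667^0·0.833333^7 = 0.279082
  k=1: C(7,1)·0.166667^1·0.833333^6 = 0.390714
Total = 0.669796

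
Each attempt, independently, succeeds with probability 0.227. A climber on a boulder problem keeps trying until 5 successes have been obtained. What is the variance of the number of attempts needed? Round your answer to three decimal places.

Y = total attempts until the fifth success; negative binomial with r=5, p=0.227.
Var(Y) = r(1−p)/p² = 5·0.773 / 0.227² = 75.00631

75.006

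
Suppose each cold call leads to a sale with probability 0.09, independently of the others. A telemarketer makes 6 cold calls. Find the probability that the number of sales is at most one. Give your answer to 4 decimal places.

0.9048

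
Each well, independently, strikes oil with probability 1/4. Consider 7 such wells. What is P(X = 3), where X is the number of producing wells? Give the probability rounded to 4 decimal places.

0.1730

X ~ Binomial(n=7, p=0.25).
P(X=3) = C(7,3) · p^3 · (1−p)^4
= 35 · 0.015625 · 0.31641 = 0.173035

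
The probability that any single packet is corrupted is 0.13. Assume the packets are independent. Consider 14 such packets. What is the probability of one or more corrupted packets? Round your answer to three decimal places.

0.858

P(at least one) = 1 − P(none) = 1 − (1 − 0.13)^14
= 1 − 0.14232 = 0.85768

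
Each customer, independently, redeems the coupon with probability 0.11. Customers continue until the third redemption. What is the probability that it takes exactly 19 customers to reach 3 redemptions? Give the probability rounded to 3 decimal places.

Y = trial on which the third success occurs; negative binomial, r=3, p=0.11.
P(Y=19) = C(18,2) · p^3 · (1−p)^16
= 153 · 0.001331 · 0.15497 = 0.03156

0.032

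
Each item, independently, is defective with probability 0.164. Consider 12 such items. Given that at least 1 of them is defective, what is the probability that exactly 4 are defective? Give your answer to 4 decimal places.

0.0967

X ~ Binomial(12, 0.164). Want P(X=4 | X≥1) = P(X=4) / P(X≥1).
P(X=4) = C(12,4)·0.164^4·0.836^8 = 0.085434
P(X≥1) = 1 − 0.116540 = 0.883460
Ratio = 0.085434 / 0.883460 = 0.096704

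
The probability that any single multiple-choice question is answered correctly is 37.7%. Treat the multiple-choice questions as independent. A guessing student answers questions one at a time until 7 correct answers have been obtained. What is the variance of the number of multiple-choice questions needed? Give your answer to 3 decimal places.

Y = total multiple-choice questions until the seventh success; negative binomial with r=7, p=0.377.
Var(Y) = r(1−p)/p² = 7·0.623 / 0.377² = 30.68339

30.683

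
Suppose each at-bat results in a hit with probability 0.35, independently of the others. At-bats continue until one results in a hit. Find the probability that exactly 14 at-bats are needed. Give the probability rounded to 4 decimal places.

Geometric (trials to first success), p = 0.35.
P(Y = 14) = (1−p)^13 · p = 0.0036972 · 0.35 = 0.001294

0.0013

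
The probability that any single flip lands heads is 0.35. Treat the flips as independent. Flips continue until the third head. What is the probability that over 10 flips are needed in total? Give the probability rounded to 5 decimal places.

0.26161

Needing more than 10 flips ⇔ fewer than 3 successes in the first 10. With X ~ Binomial(10, 0.35), P(Y > 10) = P(X ≤ 2).
  k=0: C(10,0)·0.35^0·0.65^10 = 0.0134627
  k=1: C(10,1)·0.35^1·0.65^9 = 0.0724917
  k=2: C(10,2)·0.35^2·0.65^8 = 0.1756530
P(X ≤ 2) = 0.2616074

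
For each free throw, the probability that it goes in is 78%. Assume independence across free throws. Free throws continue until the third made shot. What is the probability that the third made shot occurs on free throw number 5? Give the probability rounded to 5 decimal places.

Y = trial on which the third success occurs; negative binomial, r=3, p=0.78.
P(Y=5) = C(4,2) · p^3 · (1−p)^2
= 6 · 0.47455 · 0.0484 = 0.1378099

0.13781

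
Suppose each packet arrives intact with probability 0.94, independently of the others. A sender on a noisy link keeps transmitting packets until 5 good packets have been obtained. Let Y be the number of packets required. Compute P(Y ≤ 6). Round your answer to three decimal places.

0.954

Finishing within 6 packets ⇔ at least 5 successes in the first 6. With X ~ Binomial(6, 0.94), P(Y ≤ 6) = 1 − P(X ≤ 4).
  k=0: C(6,0)·0.94^0·0.06^6 = 0.00000
  k=1: C(6,1)·0.94^1·0.06^5 = 0.00000
  k=2: C(6,2)·0.94^2·0.06^4 = 0.00017
  k=3: C(6,3)·0.94^3·0.06^3 = 0.00359
  k=4: C(6,4)·0.94^4·0.06^2 = 0.04216
1 − 0.04592 = 0.95408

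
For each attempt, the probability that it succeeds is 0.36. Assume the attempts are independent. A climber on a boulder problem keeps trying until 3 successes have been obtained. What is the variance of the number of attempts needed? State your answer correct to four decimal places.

Y = total attempts until the third success; negative binomial with r=3, p=0.36.
Var(Y) = r(1−p)/p² = 3·0.64 / 0.36² = 14.814815

14.8148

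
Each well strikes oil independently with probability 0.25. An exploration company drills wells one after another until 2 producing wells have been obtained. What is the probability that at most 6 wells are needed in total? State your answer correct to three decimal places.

0.466

Finishing within 6 wells ⇔ at least 2 successes in the first 6. With X ~ Binomial(6, 0.25), P(Y ≤ 6) = 1 − P(X ≤ 1).
  k=0: C(6,0)·0.25^0·0.75^6 = 0.17798
  k=1: C(6,1)·0.25^1·0.75^5 = 0.35596
1 − 0.53394 = 0.46606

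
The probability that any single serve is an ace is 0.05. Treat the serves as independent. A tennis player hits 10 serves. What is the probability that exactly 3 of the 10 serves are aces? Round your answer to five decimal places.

0.01048

X ~ Binomial(n=10, p=0.05).
P(X=3) = C(10,3) · p^3 · (1−p)^7
= 120 · 0.000125 · 0.69834 = 0.0104751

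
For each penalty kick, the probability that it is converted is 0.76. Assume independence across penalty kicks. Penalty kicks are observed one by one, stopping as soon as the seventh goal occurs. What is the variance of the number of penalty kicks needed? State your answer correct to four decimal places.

2.9086

Y = total penalty kicks until the seventh success; negative binomial with r=7, p=0.76.
Var(Y) = r(1−p)/p² = 7·0.24 / 0.76² = 2.908587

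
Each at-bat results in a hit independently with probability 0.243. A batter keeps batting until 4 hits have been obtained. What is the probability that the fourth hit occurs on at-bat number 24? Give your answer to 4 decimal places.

0.0236

Y = trial on which the fourth success occurs; negative binomial, r=4, p=0.243.
P(Y=24) = C(23,3) · p^4 · (1−p)^20
= 1771 · 0.0034868 · 0.0038187 = 0.023581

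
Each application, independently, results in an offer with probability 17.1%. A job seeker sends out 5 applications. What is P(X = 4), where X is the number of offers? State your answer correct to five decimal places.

0.00354

X ~ Binomial(n=5, p=0.171).
P(X=4) = C(5,4) · p^4 · (1−p)^1
= 5 · 0.00085504 · 0.829 = 0.0035441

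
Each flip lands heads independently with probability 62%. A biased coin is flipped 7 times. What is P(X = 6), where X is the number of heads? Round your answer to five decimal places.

0.15109

X ~ Binomial(n=7, p=0.62).
P(X=6) = C(7,6) · p^6 · (1−p)^1
= 7 · 0.0568 · 0.38 = 0.1510886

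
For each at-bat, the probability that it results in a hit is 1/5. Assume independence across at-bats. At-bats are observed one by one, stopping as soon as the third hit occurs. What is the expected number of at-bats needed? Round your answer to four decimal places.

15.0000

Y = total at-bats until the third success; negative binomial with r=3, p=0.20.
E[Y] = r / p = 3 / 0.20 = 15.000000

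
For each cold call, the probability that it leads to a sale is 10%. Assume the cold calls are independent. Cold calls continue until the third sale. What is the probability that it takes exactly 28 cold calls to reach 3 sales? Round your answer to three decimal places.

0.025

Y = trial on which the third success occurs; negative binomial, r=3, p=0.10.
P(Y=28) = C(27,2) · p^3 · (1−p)^25
= 351 · 0.001 · 0.07179 = 0.02520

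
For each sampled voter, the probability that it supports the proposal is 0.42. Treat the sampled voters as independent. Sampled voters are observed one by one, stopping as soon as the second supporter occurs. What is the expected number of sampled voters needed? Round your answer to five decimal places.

Y = total sampled voters until the second success; negative binomial with r=2, p=0.42.
E[Y] = r / p = 2 / 0.42 = 4.7619048

4.76190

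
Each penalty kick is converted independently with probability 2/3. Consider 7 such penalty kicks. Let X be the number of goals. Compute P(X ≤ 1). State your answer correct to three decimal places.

0.007

X ~ Binomial(7, 0.666667); P(X ≤ 1) = Σ C(7,k) p^k (1−p)^(7−k) over k:
  k=0: C(7,0)·0.666667^0·0.333333^7 = 0.00046
  k=1: C(7,1)·0.666667^1·0.333333^6 = 0.00640
Total = 0.00686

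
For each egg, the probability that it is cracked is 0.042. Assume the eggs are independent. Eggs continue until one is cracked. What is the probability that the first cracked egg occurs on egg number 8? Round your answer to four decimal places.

Geometric (trials to first success), p = 0.042.
P(Y = 8) = (1−p)^7 · p = 0.74056 · 0.042 = 0.031103

0.0311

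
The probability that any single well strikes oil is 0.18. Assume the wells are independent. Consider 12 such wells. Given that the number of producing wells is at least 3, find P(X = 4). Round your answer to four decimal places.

0.2869

X ~ Binomial(12, 0.18). Want P(X=4 | X≥3) = P(X=4) / P(X≥3).
P(X=4) = C(12,4)·0.18^4·0.82^8 = 0.106220
P(X≥3) = 1 − 0.092420 − 0.243448 − 0.293919 = 0.370213
Ratio = 0.106220 / 0.370213 = 0.286916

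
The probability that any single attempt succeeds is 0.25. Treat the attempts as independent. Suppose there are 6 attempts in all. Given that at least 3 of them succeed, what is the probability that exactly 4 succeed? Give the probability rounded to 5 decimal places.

0.19452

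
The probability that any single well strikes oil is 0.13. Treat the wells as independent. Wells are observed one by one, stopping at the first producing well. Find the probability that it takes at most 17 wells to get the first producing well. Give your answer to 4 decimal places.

0.9063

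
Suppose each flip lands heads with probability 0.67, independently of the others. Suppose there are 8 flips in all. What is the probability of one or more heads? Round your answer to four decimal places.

P(at least one) = 1 − P(none) = 1 − (1 − 0.67)^8
= 1 − 0.000141 = 0.999859

0.9999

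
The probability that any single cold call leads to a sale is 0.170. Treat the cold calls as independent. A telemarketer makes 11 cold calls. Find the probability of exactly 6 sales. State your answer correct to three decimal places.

0.004

X ~ Binomial(n=11, p=0.17).
P(X=6) = C(11,6) · p^6 · (1−p)^5
= 462 · 2.4138e-05 · 0.3939 = 0.00439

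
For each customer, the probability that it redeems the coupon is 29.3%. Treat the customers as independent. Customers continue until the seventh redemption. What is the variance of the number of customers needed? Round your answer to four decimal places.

Y = total customers until the seventh success; negative binomial with r=7, p=0.293.
Var(Y) = r(1−p)/p² = 7·0.707 / 0.293² = 57.647730

57.6477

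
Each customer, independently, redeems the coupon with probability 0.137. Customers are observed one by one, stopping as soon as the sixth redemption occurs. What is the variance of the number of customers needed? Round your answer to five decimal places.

Y = total customers until the sixth success; negative binomial with r=6, p=0.137.
Var(Y) = r(1−p)/p² = 6·0.863 / 0.137² = 275.8804412

275.88044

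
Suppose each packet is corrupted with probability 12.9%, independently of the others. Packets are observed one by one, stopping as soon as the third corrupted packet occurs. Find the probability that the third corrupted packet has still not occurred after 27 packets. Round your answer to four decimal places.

0.3050

Needing more than 27 packets ⇔ fewer than 3 successes in the first 27. With X ~ Binomial(27, 0.129), P(Y > 27) = P(X ≤ 2).
  k=0: C(27,0)·0.129^0·0.871^27 = 0.024015
  k=1: C(27,1)·0.129^1·0.871^26 = 0.096034
  k=2: C(27,2)·0.129^2·0.871^25 = 0.184901
P(X ≤ 2) = 0.304951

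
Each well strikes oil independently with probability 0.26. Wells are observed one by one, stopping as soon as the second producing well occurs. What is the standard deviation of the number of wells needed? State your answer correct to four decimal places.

Y = total wells until the second success; negative binomial with r=2, p=0.26.
SD(Y) = √[r(1−p)/p²] = √(21.893491) = 4.679048

4.6790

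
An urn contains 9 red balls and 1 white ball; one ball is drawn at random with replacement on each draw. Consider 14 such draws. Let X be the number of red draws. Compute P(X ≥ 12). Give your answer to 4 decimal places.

0.8416

X ~ Binomial(14, 0.90); P(X ≥ 12) = Σ C(14,k) p^k (1−p)^(14−k) over k:
  k=12: C(14,12)·0.90^12·0.10^2 = 0.257011
  k=13: C(14,13)·0.90^13·0.10^1 = 0.355861
  k=14: C(14,14)·0.90^14·0.10^0 = 0.228768
Total = 0.841640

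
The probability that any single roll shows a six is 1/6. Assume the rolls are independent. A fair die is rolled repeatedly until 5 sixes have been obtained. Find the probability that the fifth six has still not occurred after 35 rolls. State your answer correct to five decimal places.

Needing more than 35 rolls ⇔ fewer than 5 successes in the first 35. With X ~ Binomial(35, 0.166667), P(Y > 35) = P(X ≤ 4).
  k=0: C(35,0)·0.166667^0·0.833333^35 = 0.0016930
  k=1: C(35,1)·0.166667^1·0.833333^34 = 0.0118510
  k=2: C(35,2)·0.166667^2·0.833333^33 = 0.0402933
  k=3: C(35,3)·0.166667^3·0.833333^32 = 0.0886454
  k=4: C(35,4)·0.166667^4·0.833333^31 = 0.1418326
P(X ≤ 4) = 0.2843153

0.28432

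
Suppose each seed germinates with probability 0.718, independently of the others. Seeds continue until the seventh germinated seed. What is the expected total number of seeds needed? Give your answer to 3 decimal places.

9.749

Y = total seeds until the seventh success; negative binomial with r=7, p=0.718.
E[Y] = r / p = 7 / 0.718 = 9.74930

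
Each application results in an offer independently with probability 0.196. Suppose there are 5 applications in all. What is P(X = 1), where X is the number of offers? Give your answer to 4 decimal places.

X ~ Binomial(n=5, p=0.196).
P(X=1) = C(5,1) · p^1 · (1−p)^4
= 5 · 0.196 · 0.41785 = 0.409497

0.4095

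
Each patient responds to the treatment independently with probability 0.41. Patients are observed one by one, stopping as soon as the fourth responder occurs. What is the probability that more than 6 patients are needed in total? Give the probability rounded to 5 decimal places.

Needing more than 6 patients ⇔ fewer than 4 successes in the first 6. With X ~ Binomial(6, 0.41), P(Y > 6) = P(X ≤ 3).
  k=0: C(6,0)·0.41^0·0.59^6 = 0.0421805
  k=1: C(6,1)·0.41^1·0.59^5 = 0.1758714
  k=2: C(6,2)·0.41^2·0.59^4 = 0.3055393
  k=3: C(6,3)·0.41^3·0.59^3 = 0.2830985
P(X ≤ 3) = 0.8066897

0.80669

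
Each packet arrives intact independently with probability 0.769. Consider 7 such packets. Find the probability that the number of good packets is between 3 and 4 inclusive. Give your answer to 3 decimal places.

X ~ Binomial(7, 0.769); P(3 ≤ X ≤ 4) = Σ C(7,k) p^k (1−p)^(7−k) over k:
  k=3: C(7,3)·0.769^3·0.231^4 = 0.04532
  k=4: C(7,4)·0.769^4·0.231^3 = 0.15087
Total = 0.19619

0.196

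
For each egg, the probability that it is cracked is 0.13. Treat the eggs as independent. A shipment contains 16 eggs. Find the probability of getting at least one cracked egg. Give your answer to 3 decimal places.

P(at least one) = 1 − P(none) = 1 − (1 − 0.13)^16
= 1 − 0.10772 = 0.89228

0.892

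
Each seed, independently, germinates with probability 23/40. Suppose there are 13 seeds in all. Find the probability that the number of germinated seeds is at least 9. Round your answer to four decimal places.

X ~ Binomial(13, 0.575); P(X ≥ 9) = Σ C(13,k) p^k (1−p)^(13−k) over k:
  k=9: C(13,9)·0.575^9·0.425^4 = 0.160277
  k=10: C(13,10)·0.575^10·0.425^3 = 0.086738
  k=11: C(13,11)·0.575^11·0.425^2 = 0.032005
  k=12: C(13,12)·0.575^12·0.425^1 = 0.007217
  k=13: C(13,13)·0.575^13·0.425^0 = 0.000751
Total = 0.286989

0.2870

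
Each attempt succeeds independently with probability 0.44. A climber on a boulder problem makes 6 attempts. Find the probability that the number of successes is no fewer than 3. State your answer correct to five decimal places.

0.53817

X ~ Binomial(6, 0.44); P(X ≥ 3) = Σ C(6,k) p^k (1−p)^(6−k) over k:
  k=3: C(6,3)·0.44^3·0.56^3 = 0.2991935
  k=4: C(6,4)·0.44^4·0.56^2 = 0.1763104
  k=5: C(6,5)·0.44^5·0.56^1 = 0.0554119
  k=6: C(6,6)·0.44^6·0.56^0 = 0.0072563
Total = 0.5381721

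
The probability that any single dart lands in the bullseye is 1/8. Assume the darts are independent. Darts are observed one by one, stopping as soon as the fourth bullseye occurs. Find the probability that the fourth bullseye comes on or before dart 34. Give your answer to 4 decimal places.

0.6291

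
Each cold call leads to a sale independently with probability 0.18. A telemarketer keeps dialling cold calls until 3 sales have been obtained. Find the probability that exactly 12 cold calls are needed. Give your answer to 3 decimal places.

Y = trial on which the third success occurs; negative binomial, r=3, p=0.18.
P(Y=12) = C(11,2) · p^3 · (1−p)^9
= 55 · 0.005832 · 0.16762 = 0.05377

0.054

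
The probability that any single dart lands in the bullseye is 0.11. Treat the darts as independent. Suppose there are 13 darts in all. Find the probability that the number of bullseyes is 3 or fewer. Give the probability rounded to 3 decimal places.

0.954

X ~ Binomial(13, 0.11); P(X ≤ 3) = Σ C(13,k) p^k (1−p)^(13−k) over k:
  k=0: C(13,0)·0.11^0·0.89^13 = 0.21982
  k=1: C(13,1)·0.11^1·0.89^12 = 0.35320
  k=2: C(13,2)·0.11^2·0.89^11 = 0.26192
  k=3: C(13,3)·0.11^3·0.89^10 = 0.11870
Total = 0.95364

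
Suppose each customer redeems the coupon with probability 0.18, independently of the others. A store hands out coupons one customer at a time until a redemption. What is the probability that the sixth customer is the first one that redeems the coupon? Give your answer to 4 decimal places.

0.0667

Geometric (trials to first success), p = 0.18.
P(Y = 6) = (1−p)^5 · p = 0.37074 · 0.18 = 0.066733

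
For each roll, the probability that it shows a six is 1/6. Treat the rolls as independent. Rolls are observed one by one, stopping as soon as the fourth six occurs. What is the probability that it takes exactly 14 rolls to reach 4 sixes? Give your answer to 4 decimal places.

0.0356

Y = trial on which the fourth success occurs; negative binomial, r=4, p=0.166667.
P(Y=14) = C(13,3) · p^4 · (1−p)^10
= 286 · 0.0007716 · 0.16151 = 0.035641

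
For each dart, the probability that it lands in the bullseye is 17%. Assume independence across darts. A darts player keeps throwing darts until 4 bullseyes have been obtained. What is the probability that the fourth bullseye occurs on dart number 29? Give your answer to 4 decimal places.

0.0259

Y = trial on which the fourth success occurs; negative binomial, r=4, p=0.17.
P(Y=29) = C(28,3) · p^4 · (1−p)^25
= 3276 · 0.00083521 · 0.0094831 = 0.025947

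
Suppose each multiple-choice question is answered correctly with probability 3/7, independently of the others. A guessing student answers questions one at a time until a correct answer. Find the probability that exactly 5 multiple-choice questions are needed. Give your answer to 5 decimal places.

0.04570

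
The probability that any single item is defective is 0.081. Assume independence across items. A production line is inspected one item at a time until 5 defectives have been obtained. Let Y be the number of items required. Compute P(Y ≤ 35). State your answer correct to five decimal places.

0.14980

Finishing within 35 items ⇔ at least 5 successes in the first 35. With X ~ Binomial(35, 0.081), P(Y ≤ 35) = 1 − P(X ≤ 4).
  k=0: C(35,0)·0.081^0·0.919^35 = 0.0520047
  k=1: C(35,1)·0.081^1·0.919^34 = 0.1604281
  k=2: C(35,2)·0.081^2·0.919^33 = 0.2403803
  k=3: C(35,3)·0.081^3·0.919^32 = 0.2330564
  k=4: C(35,4)·0.081^4·0.919^31 = 0.1643314
1 − 0.8502010 = 0.1497990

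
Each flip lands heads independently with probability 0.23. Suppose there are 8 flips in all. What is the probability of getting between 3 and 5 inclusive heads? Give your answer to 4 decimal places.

X ~ Binomial(8, 0.23); P(3 ≤ X ≤ 5) = Σ C(8,k) p^k (1−p)^(8−k) over k:
  k=3: C(8,3)·0.23^3·0.77^5 = 0.184427
  k=4: C(8,4)·0.23^4·0.77^4 = 0.068861
  k=5: C(8,5)·0.23^5·0.77^3 = 0.016455
Total = 0.269743

0.2697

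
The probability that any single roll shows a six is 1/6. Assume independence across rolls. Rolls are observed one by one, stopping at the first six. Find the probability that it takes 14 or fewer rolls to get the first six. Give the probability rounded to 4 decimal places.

Y = number of rolls to the first success; geometric, p = 0.166667.
P(Y ≤ 14) = 1 − (1−p)^14 = 1 − 0.077887 = 0.922113

0.9221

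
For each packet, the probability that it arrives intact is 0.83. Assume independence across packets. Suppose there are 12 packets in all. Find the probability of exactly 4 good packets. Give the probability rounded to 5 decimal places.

X ~ Binomial(n=12, p=0.83).
P(X=4) = C(12,4) · p^4 · (1−p)^8
= 495 · 0.47458 · 6.9758e-07 = 0.0001639

0.00016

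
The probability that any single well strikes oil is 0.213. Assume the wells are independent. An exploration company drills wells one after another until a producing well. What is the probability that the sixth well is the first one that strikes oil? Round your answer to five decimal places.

Geometric (trials to first success), p = 0.213.
P(Y = 6) = (1−p)^5 · p = 0.30191 · 0.213 = 0.0643063

0.06431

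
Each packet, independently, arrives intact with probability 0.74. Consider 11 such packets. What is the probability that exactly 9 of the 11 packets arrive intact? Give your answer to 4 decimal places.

0.2474

X ~ Binomial(n=11, p=0.74).
P(X=9) = C(11,9) · p^9 · (1−p)^2
= 55 · 0.06654 · 0.0676 = 0.247397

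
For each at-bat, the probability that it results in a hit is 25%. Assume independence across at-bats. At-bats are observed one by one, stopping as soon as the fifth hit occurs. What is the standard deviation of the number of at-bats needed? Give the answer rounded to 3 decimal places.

7.746

Y = total at-bats until the fifth success; negative binomial with r=5, p=0.25.
SD(Y) = √[r(1−p)/p²] = √(60.00000) = 7.74597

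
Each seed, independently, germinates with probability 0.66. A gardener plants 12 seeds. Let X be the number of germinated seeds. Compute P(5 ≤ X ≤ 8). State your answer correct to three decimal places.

X ~ Binomial(12, 0.66); P(5 ≤ X ≤ 8) = Σ C(12,k) p^k (1−p)^(12−k) over k:
  k=5: C(12,5)·0.66^5·0.34^7 = 0.05210
  k=6: C(12,6)·0.66^6·0.34^6 = 0.11798
  k=7: C(12,7)·0.66^7·0.34^5 = 0.19630
  k=8: C(12,8)·0.66^8·0.34^4 = 0.23816
Total = 0.60454

0.605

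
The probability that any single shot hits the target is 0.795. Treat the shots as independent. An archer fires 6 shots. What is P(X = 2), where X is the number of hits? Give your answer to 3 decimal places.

X ~ Binomial(n=6, p=0.795).
P(X=2) = C(6,2) · p^2 · (1−p)^4
= 15 · 0.63202 · 0.0017661 = 0.01674

0.017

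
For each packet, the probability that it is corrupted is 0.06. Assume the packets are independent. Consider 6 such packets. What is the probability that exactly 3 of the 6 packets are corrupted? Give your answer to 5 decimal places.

X ~ Binomial(n=6, p=0.06).
P(X=3) = C(6,3) · p^3 · (1−p)^3
= 20 · 0.000216 · 0.83058 = 0.0035881

0.00359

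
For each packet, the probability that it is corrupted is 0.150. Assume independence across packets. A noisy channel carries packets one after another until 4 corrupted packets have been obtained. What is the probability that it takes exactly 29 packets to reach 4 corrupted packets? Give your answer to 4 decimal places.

0.0285

Y = trial on which the fourth success occurs; negative binomial, r=4, p=0.15.
P(Y=29) = C(28,3) · p^4 · (1−p)^25
= 3276 · 0.00050625 · 0.017198 = 0.028522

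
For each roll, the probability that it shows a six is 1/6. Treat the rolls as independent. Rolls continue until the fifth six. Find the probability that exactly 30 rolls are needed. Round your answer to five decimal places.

Y = trial on which the fifth success occurs; negative binomial, r=5, p=0.166667.
P(Y=30) = C(29,4) · p^5 · (1−p)^25
= 23751 · 0.0001286 · 0.010483 = 0.0320180

0.03202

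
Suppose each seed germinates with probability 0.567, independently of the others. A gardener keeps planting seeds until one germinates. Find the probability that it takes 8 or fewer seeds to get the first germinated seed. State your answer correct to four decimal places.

0.9988

Y = number of seeds to the first success; geometric, p = 0.567.
P(Y ≤ 8) = 1 − (1−p)^8 = 1 − 0.001236 = 0.998764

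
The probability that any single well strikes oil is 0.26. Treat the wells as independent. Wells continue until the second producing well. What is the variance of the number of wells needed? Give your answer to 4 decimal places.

Y = total wells until the second success; negative binomial with r=2, p=0.26.
Var(Y) = r(1−p)/p² = 2·0.74 / 0.26² = 21.893491

21.8935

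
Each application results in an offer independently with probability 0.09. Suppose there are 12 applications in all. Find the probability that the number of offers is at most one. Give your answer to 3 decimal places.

0.705

X ~ Binomial(12, 0.09); P(X ≤ 1) = Σ C(12,k) p^k (1−p)^(12−k) over k:
  k=0: C(12,0)·0.09^0·0.91^12 = 0.32248
  k=1: C(12,1)·0.09^1·0.91^11 = 0.38272
Total = 0.70519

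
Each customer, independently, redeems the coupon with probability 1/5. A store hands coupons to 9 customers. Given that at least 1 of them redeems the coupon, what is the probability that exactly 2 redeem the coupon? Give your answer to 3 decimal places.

0.349

X ~ Binomial(9, 0.20). Want P(X=2 | X≥1) = P(X=2) / P(X≥1).
P(X=2) = C(9,2)·0.20^2·0.80^7 = 0.30199
P(X≥1) = 1 − 0.13422 = 0.86578
Ratio = 0.30199 / 0.86578 = 0.34881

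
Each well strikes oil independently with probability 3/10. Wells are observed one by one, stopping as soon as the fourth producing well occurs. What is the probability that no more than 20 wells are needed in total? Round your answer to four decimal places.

Finishing within 20 wells ⇔ at least 4 successes in the first 20. With X ~ Binomial(20, 0.30), P(Y ≤ 20) = 1 − P(X ≤ 3).
  k=0: C(20,0)·0.30^0·0.70^20 = 0.000798
  k=1: C(20,1)·0.30^1·0.70^19 = 0.006839
  k=2: C(20,2)·0.30^2·0.70^18 = 0.027846
  k=3: C(20,3)·0.30^3·0.70^17 = 0.071604
1 − 0.107087 = 0.892913

0.8929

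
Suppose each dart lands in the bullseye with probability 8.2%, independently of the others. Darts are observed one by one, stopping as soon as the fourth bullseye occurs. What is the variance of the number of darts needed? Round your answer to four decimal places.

Y = total darts until the fourth success; negative binomial with r=4, p=0.082.
Var(Y) = r(1−p)/p² = 4·0.918 / 0.082² = 546.103510

546.1035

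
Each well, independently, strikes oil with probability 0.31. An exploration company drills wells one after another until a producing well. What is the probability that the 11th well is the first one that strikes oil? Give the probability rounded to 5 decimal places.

0.00758

Geometric (trials to first success), p = 0.31.
P(Y = 11) = (1−p)^10 · p = 0.024462 · 0.31 = 0.0075832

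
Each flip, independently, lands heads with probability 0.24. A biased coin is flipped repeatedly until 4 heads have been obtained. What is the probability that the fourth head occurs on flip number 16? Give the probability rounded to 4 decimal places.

0.0561

Y = trial on which the fourth success occurs; negative binomial, r=4, p=0.24.
P(Y=16) = C(15,3) · p^4 · (1−p)^12
= 455 · 0.0033178 · 0.037133 = 0.056056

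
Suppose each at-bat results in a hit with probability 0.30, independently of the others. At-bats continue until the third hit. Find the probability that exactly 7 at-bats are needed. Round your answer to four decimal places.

Y = trial on which the third success occurs; negative binomial, r=3, p=0.30.
P(Y=7) = C(6,2) · p^3 · (1−p)^4
= 15 · 0.027 · 0.2401 = 0.097240

0.0972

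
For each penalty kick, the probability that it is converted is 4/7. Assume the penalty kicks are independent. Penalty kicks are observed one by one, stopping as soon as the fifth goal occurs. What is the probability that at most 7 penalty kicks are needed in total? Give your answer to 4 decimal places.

0.3593

Finishing within 7 penalty kicks ⇔ at least 5 successes in the first 7. With X ~ Binomial(7, 0.571429), P(Y ≤ 7) = 1 − P(X ≤ 4).
  k=0: C(7,0)·0.571429^0·0.428571^7 = 0.002656
  k=1: C(7,1)·0.571429^1·0.428571^6 = 0.024786
  k=2: C(7,2)·0.571429^2·0.428571^5 = 0.099142
  k=3: C(7,3)·0.571429^3·0.428571^4 = 0.220316
  k=4: C(7,4)·0.571429^4·0.428571^3 = 0.293755
1 − 0.640655 = 0.359345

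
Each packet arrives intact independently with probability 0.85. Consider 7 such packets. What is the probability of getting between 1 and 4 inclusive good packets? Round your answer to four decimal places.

0.0738

X ~ Binomial(7, 0.85); P(1 ≤ X ≤ 4) = Σ C(7,k) p^k (1−p)^(7−k) over k:
  k=1: C(7,1)·0.85^1·0.15^6 = 0.000068
  k=2: C(7,2)·0.85^2·0.15^5 = 0.001152
  k=3: C(7,3)·0.85^3·0.15^4 = 0.010882
  k=4: C(7,4)·0.85^4·0.15^3 = 0.061662
Total = 0.073763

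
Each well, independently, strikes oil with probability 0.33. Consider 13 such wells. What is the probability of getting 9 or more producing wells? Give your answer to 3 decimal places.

0.008

X ~ Binomial(13, 0.33); P(X ≥ 9) = Σ C(13,k) p^k (1−p)^(13−k) over k:
  k=9: C(13,9)·0.33^9·0.67^4 = 0.00669
  k=10: C(13,10)·0.33^10·0.67^3 = 0.00132
  k=11: C(13,11)·0.33^11·0.67^2 = 0.00018
  k=12: C(13,12)·0.33^12·0.67^1 = 0.00001
  k=13: C(13,13)·0.33^13·0.67^0 = 0.00000
Total = 0.00820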